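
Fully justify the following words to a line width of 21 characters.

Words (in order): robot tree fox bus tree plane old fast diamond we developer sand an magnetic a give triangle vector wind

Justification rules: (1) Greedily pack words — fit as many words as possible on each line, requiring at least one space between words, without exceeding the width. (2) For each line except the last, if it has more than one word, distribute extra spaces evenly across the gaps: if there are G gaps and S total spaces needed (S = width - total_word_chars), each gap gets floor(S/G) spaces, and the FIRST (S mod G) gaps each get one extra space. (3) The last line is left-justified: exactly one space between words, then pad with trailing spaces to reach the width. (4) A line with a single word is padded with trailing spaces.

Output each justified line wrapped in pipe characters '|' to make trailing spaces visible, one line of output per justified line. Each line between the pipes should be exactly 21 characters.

Line 1: ['robot', 'tree', 'fox', 'bus'] (min_width=18, slack=3)
Line 2: ['tree', 'plane', 'old', 'fast'] (min_width=19, slack=2)
Line 3: ['diamond', 'we', 'developer'] (min_width=20, slack=1)
Line 4: ['sand', 'an', 'magnetic', 'a'] (min_width=18, slack=3)
Line 5: ['give', 'triangle', 'vector'] (min_width=20, slack=1)
Line 6: ['wind'] (min_width=4, slack=17)

Answer: |robot  tree  fox  bus|
|tree  plane  old fast|
|diamond  we developer|
|sand  an  magnetic  a|
|give  triangle vector|
|wind                 |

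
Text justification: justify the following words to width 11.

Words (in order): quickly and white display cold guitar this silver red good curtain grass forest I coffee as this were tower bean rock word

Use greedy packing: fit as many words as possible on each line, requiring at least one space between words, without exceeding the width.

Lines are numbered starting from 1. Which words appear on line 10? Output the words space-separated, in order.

Answer: coffee as

Derivation:
Line 1: ['quickly', 'and'] (min_width=11, slack=0)
Line 2: ['white'] (min_width=5, slack=6)
Line 3: ['display'] (min_width=7, slack=4)
Line 4: ['cold', 'guitar'] (min_width=11, slack=0)
Line 5: ['this', 'silver'] (min_width=11, slack=0)
Line 6: ['red', 'good'] (min_width=8, slack=3)
Line 7: ['curtain'] (min_width=7, slack=4)
Line 8: ['grass'] (min_width=5, slack=6)
Line 9: ['forest', 'I'] (min_width=8, slack=3)
Line 10: ['coffee', 'as'] (min_width=9, slack=2)
Line 11: ['this', 'were'] (min_width=9, slack=2)
Line 12: ['tower', 'bean'] (min_width=10, slack=1)
Line 13: ['rock', 'word'] (min_width=9, slack=2)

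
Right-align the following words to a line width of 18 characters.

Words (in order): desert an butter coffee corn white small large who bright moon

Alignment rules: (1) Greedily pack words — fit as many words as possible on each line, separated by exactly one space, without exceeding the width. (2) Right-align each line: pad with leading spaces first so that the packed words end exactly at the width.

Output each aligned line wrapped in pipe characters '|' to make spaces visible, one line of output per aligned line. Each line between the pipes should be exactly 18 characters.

Answer: |  desert an butter|
| coffee corn white|
|   small large who|
|       bright moon|

Derivation:
Line 1: ['desert', 'an', 'butter'] (min_width=16, slack=2)
Line 2: ['coffee', 'corn', 'white'] (min_width=17, slack=1)
Line 3: ['small', 'large', 'who'] (min_width=15, slack=3)
Line 4: ['bright', 'moon'] (min_width=11, slack=7)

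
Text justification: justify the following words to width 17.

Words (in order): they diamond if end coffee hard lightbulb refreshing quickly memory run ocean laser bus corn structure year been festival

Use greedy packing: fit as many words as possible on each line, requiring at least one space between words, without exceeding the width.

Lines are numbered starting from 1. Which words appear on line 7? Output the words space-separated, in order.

Line 1: ['they', 'diamond', 'if'] (min_width=15, slack=2)
Line 2: ['end', 'coffee', 'hard'] (min_width=15, slack=2)
Line 3: ['lightbulb'] (min_width=9, slack=8)
Line 4: ['refreshing'] (min_width=10, slack=7)
Line 5: ['quickly', 'memory'] (min_width=14, slack=3)
Line 6: ['run', 'ocean', 'laser'] (min_width=15, slack=2)
Line 7: ['bus', 'corn'] (min_width=8, slack=9)
Line 8: ['structure', 'year'] (min_width=14, slack=3)
Line 9: ['been', 'festival'] (min_width=13, slack=4)

Answer: bus corn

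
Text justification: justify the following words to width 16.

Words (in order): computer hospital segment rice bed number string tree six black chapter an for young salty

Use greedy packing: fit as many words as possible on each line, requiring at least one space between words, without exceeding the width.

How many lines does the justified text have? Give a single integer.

Line 1: ['computer'] (min_width=8, slack=8)
Line 2: ['hospital', 'segment'] (min_width=16, slack=0)
Line 3: ['rice', 'bed', 'number'] (min_width=15, slack=1)
Line 4: ['string', 'tree', 'six'] (min_width=15, slack=1)
Line 5: ['black', 'chapter', 'an'] (min_width=16, slack=0)
Line 6: ['for', 'young', 'salty'] (min_width=15, slack=1)
Total lines: 6

Answer: 6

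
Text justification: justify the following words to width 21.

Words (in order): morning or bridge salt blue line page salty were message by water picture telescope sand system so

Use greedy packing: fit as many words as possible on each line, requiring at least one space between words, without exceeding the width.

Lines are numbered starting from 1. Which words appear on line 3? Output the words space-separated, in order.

Line 1: ['morning', 'or', 'bridge'] (min_width=17, slack=4)
Line 2: ['salt', 'blue', 'line', 'page'] (min_width=19, slack=2)
Line 3: ['salty', 'were', 'message', 'by'] (min_width=21, slack=0)
Line 4: ['water', 'picture'] (min_width=13, slack=8)
Line 5: ['telescope', 'sand', 'system'] (min_width=21, slack=0)
Line 6: ['so'] (min_width=2, slack=19)

Answer: salty were message by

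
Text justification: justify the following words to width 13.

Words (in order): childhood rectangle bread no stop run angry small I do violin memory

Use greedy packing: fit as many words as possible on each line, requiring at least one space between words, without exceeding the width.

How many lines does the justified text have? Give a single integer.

Line 1: ['childhood'] (min_width=9, slack=4)
Line 2: ['rectangle'] (min_width=9, slack=4)
Line 3: ['bread', 'no', 'stop'] (min_width=13, slack=0)
Line 4: ['run', 'angry'] (min_width=9, slack=4)
Line 5: ['small', 'I', 'do'] (min_width=10, slack=3)
Line 6: ['violin', 'memory'] (min_width=13, slack=0)
Total lines: 6

Answer: 6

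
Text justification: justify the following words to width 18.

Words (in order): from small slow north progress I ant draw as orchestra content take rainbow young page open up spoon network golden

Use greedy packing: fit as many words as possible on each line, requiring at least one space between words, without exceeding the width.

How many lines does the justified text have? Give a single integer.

Line 1: ['from', 'small', 'slow'] (min_width=15, slack=3)
Line 2: ['north', 'progress', 'I'] (min_width=16, slack=2)
Line 3: ['ant', 'draw', 'as'] (min_width=11, slack=7)
Line 4: ['orchestra', 'content'] (min_width=17, slack=1)
Line 5: ['take', 'rainbow', 'young'] (min_width=18, slack=0)
Line 6: ['page', 'open', 'up', 'spoon'] (min_width=18, slack=0)
Line 7: ['network', 'golden'] (min_width=14, slack=4)
Total lines: 7

Answer: 7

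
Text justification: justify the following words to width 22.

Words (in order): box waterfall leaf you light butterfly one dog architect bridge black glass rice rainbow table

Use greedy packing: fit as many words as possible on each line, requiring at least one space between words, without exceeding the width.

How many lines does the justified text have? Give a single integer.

Line 1: ['box', 'waterfall', 'leaf', 'you'] (min_width=22, slack=0)
Line 2: ['light', 'butterfly', 'one'] (min_width=19, slack=3)
Line 3: ['dog', 'architect', 'bridge'] (min_width=20, slack=2)
Line 4: ['black', 'glass', 'rice'] (min_width=16, slack=6)
Line 5: ['rainbow', 'table'] (min_width=13, slack=9)
Total lines: 5

Answer: 5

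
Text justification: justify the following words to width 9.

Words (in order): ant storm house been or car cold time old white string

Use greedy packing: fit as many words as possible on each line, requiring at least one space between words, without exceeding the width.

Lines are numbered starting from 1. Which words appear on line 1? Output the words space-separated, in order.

Answer: ant storm

Derivation:
Line 1: ['ant', 'storm'] (min_width=9, slack=0)
Line 2: ['house'] (min_width=5, slack=4)
Line 3: ['been', 'or'] (min_width=7, slack=2)
Line 4: ['car', 'cold'] (min_width=8, slack=1)
Line 5: ['time', 'old'] (min_width=8, slack=1)
Line 6: ['white'] (min_width=5, slack=4)
Line 7: ['string'] (min_width=6, slack=3)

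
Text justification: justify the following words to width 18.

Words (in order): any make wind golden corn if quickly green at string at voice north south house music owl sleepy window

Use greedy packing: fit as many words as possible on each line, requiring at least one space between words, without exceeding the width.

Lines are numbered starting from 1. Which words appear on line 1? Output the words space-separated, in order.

Line 1: ['any', 'make', 'wind'] (min_width=13, slack=5)
Line 2: ['golden', 'corn', 'if'] (min_width=14, slack=4)
Line 3: ['quickly', 'green', 'at'] (min_width=16, slack=2)
Line 4: ['string', 'at', 'voice'] (min_width=15, slack=3)
Line 5: ['north', 'south', 'house'] (min_width=17, slack=1)
Line 6: ['music', 'owl', 'sleepy'] (min_width=16, slack=2)
Line 7: ['window'] (min_width=6, slack=12)

Answer: any make wind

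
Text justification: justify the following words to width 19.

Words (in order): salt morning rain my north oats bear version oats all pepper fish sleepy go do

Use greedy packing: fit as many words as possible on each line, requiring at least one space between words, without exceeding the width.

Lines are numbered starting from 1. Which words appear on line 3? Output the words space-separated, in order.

Line 1: ['salt', 'morning', 'rain'] (min_width=17, slack=2)
Line 2: ['my', 'north', 'oats', 'bear'] (min_width=18, slack=1)
Line 3: ['version', 'oats', 'all'] (min_width=16, slack=3)
Line 4: ['pepper', 'fish', 'sleepy'] (min_width=18, slack=1)
Line 5: ['go', 'do'] (min_width=5, slack=14)

Answer: version oats all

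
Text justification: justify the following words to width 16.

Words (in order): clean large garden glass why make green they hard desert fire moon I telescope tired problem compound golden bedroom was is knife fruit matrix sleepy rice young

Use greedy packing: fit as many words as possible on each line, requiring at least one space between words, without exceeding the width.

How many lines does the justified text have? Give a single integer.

Line 1: ['clean', 'large'] (min_width=11, slack=5)
Line 2: ['garden', 'glass', 'why'] (min_width=16, slack=0)
Line 3: ['make', 'green', 'they'] (min_width=15, slack=1)
Line 4: ['hard', 'desert', 'fire'] (min_width=16, slack=0)
Line 5: ['moon', 'I', 'telescope'] (min_width=16, slack=0)
Line 6: ['tired', 'problem'] (min_width=13, slack=3)
Line 7: ['compound', 'golden'] (min_width=15, slack=1)
Line 8: ['bedroom', 'was', 'is'] (min_width=14, slack=2)
Line 9: ['knife', 'fruit'] (min_width=11, slack=5)
Line 10: ['matrix', 'sleepy'] (min_width=13, slack=3)
Line 11: ['rice', 'young'] (min_width=10, slack=6)
Total lines: 11

Answer: 11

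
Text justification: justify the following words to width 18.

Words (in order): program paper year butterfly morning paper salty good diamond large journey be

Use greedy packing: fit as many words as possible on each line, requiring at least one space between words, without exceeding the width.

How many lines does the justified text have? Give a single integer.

Answer: 5

Derivation:
Line 1: ['program', 'paper', 'year'] (min_width=18, slack=0)
Line 2: ['butterfly', 'morning'] (min_width=17, slack=1)
Line 3: ['paper', 'salty', 'good'] (min_width=16, slack=2)
Line 4: ['diamond', 'large'] (min_width=13, slack=5)
Line 5: ['journey', 'be'] (min_width=10, slack=8)
Total lines: 5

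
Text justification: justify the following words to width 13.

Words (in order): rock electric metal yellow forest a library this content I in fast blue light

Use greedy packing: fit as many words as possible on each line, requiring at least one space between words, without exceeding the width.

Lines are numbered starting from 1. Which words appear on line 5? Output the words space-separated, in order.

Line 1: ['rock', 'electric'] (min_width=13, slack=0)
Line 2: ['metal', 'yellow'] (min_width=12, slack=1)
Line 3: ['forest', 'a'] (min_width=8, slack=5)
Line 4: ['library', 'this'] (min_width=12, slack=1)
Line 5: ['content', 'I', 'in'] (min_width=12, slack=1)
Line 6: ['fast', 'blue'] (min_width=9, slack=4)
Line 7: ['light'] (min_width=5, slack=8)

Answer: content I in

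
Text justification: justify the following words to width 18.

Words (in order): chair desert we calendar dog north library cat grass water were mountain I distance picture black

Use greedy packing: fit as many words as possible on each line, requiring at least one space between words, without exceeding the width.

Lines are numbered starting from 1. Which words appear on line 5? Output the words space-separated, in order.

Line 1: ['chair', 'desert', 'we'] (min_width=15, slack=3)
Line 2: ['calendar', 'dog', 'north'] (min_width=18, slack=0)
Line 3: ['library', 'cat', 'grass'] (min_width=17, slack=1)
Line 4: ['water', 'were'] (min_width=10, slack=8)
Line 5: ['mountain', 'I'] (min_width=10, slack=8)
Line 6: ['distance', 'picture'] (min_width=16, slack=2)
Line 7: ['black'] (min_width=5, slack=13)

Answer: mountain I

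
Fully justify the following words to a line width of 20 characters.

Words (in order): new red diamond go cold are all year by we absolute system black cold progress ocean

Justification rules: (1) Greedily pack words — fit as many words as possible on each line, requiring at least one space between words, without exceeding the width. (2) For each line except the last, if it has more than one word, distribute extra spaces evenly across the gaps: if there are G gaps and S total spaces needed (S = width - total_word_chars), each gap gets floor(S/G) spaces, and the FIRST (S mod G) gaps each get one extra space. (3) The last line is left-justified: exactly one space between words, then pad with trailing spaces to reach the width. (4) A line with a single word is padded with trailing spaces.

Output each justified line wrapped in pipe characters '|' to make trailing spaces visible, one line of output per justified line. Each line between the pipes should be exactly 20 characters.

Answer: |new  red  diamond go|
|cold are all year by|
|we  absolute  system|
|black  cold progress|
|ocean               |

Derivation:
Line 1: ['new', 'red', 'diamond', 'go'] (min_width=18, slack=2)
Line 2: ['cold', 'are', 'all', 'year', 'by'] (min_width=20, slack=0)
Line 3: ['we', 'absolute', 'system'] (min_width=18, slack=2)
Line 4: ['black', 'cold', 'progress'] (min_width=19, slack=1)
Line 5: ['ocean'] (min_width=5, slack=15)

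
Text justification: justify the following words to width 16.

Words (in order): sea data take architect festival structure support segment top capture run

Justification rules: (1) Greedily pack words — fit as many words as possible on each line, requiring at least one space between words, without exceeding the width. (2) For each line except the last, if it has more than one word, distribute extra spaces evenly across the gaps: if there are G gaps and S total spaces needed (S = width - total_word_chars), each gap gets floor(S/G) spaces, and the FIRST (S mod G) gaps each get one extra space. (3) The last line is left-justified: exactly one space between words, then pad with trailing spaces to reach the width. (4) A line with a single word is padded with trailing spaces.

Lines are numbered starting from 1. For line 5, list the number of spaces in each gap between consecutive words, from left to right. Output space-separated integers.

Answer: 2

Derivation:
Line 1: ['sea', 'data', 'take'] (min_width=13, slack=3)
Line 2: ['architect'] (min_width=9, slack=7)
Line 3: ['festival'] (min_width=8, slack=8)
Line 4: ['structure'] (min_width=9, slack=7)
Line 5: ['support', 'segment'] (min_width=15, slack=1)
Line 6: ['top', 'capture', 'run'] (min_width=15, slack=1)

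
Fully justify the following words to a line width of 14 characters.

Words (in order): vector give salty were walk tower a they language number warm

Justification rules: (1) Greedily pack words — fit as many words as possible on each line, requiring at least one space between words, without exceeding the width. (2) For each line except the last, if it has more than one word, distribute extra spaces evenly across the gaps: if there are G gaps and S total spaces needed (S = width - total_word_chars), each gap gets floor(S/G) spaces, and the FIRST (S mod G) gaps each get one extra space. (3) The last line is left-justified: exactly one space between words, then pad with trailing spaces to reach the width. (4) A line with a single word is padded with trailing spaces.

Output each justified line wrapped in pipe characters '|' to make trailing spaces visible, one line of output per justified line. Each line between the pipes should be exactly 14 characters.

Line 1: ['vector', 'give'] (min_width=11, slack=3)
Line 2: ['salty', 'were'] (min_width=10, slack=4)
Line 3: ['walk', 'tower', 'a'] (min_width=12, slack=2)
Line 4: ['they', 'language'] (min_width=13, slack=1)
Line 5: ['number', 'warm'] (min_width=11, slack=3)

Answer: |vector    give|
|salty     were|
|walk  tower  a|
|they  language|
|number warm   |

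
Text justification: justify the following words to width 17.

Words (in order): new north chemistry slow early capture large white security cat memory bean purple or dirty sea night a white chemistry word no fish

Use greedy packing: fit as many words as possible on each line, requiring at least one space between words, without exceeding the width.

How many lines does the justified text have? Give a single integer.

Line 1: ['new', 'north'] (min_width=9, slack=8)
Line 2: ['chemistry', 'slow'] (min_width=14, slack=3)
Line 3: ['early', 'capture'] (min_width=13, slack=4)
Line 4: ['large', 'white'] (min_width=11, slack=6)
Line 5: ['security', 'cat'] (min_width=12, slack=5)
Line 6: ['memory', 'bean'] (min_width=11, slack=6)
Line 7: ['purple', 'or', 'dirty'] (min_width=15, slack=2)
Line 8: ['sea', 'night', 'a', 'white'] (min_width=17, slack=0)
Line 9: ['chemistry', 'word', 'no'] (min_width=17, slack=0)
Line 10: ['fish'] (min_width=4, slack=13)
Total lines: 10

Answer: 10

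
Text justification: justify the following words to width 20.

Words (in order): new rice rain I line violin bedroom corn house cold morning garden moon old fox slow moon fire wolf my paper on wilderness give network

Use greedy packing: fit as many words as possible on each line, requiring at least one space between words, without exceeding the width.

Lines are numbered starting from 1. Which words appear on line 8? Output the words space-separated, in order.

Line 1: ['new', 'rice', 'rain', 'I', 'line'] (min_width=20, slack=0)
Line 2: ['violin', 'bedroom', 'corn'] (min_width=19, slack=1)
Line 3: ['house', 'cold', 'morning'] (min_width=18, slack=2)
Line 4: ['garden', 'moon', 'old', 'fox'] (min_width=19, slack=1)
Line 5: ['slow', 'moon', 'fire', 'wolf'] (min_width=19, slack=1)
Line 6: ['my', 'paper', 'on'] (min_width=11, slack=9)
Line 7: ['wilderness', 'give'] (min_width=15, slack=5)
Line 8: ['network'] (min_width=7, slack=13)

Answer: network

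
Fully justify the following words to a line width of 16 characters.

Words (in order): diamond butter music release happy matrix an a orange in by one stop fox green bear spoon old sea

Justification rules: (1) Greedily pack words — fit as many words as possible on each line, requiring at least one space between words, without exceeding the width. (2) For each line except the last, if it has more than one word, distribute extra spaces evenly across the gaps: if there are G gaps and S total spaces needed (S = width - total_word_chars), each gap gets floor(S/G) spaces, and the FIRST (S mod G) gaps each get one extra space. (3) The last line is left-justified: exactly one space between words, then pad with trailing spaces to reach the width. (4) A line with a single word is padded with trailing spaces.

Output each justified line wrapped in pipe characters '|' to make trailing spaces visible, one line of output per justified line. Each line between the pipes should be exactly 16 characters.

Line 1: ['diamond', 'butter'] (min_width=14, slack=2)
Line 2: ['music', 'release'] (min_width=13, slack=3)
Line 3: ['happy', 'matrix', 'an'] (min_width=15, slack=1)
Line 4: ['a', 'orange', 'in', 'by'] (min_width=14, slack=2)
Line 5: ['one', 'stop', 'fox'] (min_width=12, slack=4)
Line 6: ['green', 'bear', 'spoon'] (min_width=16, slack=0)
Line 7: ['old', 'sea'] (min_width=7, slack=9)

Answer: |diamond   butter|
|music    release|
|happy  matrix an|
|a  orange  in by|
|one   stop   fox|
|green bear spoon|
|old sea         |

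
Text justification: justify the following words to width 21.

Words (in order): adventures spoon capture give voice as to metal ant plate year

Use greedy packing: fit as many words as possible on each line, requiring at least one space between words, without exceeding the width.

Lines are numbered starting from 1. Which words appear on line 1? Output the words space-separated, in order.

Answer: adventures spoon

Derivation:
Line 1: ['adventures', 'spoon'] (min_width=16, slack=5)
Line 2: ['capture', 'give', 'voice', 'as'] (min_width=21, slack=0)
Line 3: ['to', 'metal', 'ant', 'plate'] (min_width=18, slack=3)
Line 4: ['year'] (min_width=4, slack=17)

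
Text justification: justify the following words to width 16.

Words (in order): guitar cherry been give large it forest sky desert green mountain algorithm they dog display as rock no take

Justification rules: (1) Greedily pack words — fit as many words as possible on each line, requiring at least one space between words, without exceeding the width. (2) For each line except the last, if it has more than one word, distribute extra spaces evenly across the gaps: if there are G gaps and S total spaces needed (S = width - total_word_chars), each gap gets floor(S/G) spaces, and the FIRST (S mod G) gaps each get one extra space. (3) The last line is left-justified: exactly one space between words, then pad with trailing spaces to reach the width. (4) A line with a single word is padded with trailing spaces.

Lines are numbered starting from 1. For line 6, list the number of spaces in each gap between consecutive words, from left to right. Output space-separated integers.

Answer: 3

Derivation:
Line 1: ['guitar', 'cherry'] (min_width=13, slack=3)
Line 2: ['been', 'give', 'large'] (min_width=15, slack=1)
Line 3: ['it', 'forest', 'sky'] (min_width=13, slack=3)
Line 4: ['desert', 'green'] (min_width=12, slack=4)
Line 5: ['mountain'] (min_width=8, slack=8)
Line 6: ['algorithm', 'they'] (min_width=14, slack=2)
Line 7: ['dog', 'display', 'as'] (min_width=14, slack=2)
Line 8: ['rock', 'no', 'take'] (min_width=12, slack=4)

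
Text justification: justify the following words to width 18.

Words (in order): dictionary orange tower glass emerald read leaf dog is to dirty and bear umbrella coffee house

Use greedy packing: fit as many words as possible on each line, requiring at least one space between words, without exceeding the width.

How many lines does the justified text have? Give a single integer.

Line 1: ['dictionary', 'orange'] (min_width=17, slack=1)
Line 2: ['tower', 'glass'] (min_width=11, slack=7)
Line 3: ['emerald', 'read', 'leaf'] (min_width=17, slack=1)
Line 4: ['dog', 'is', 'to', 'dirty'] (min_width=15, slack=3)
Line 5: ['and', 'bear', 'umbrella'] (min_width=17, slack=1)
Line 6: ['coffee', 'house'] (min_width=12, slack=6)
Total lines: 6

Answer: 6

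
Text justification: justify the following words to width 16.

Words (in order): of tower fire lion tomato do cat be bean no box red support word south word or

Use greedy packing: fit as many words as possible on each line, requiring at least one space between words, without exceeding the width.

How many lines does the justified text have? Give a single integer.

Answer: 6

Derivation:
Line 1: ['of', 'tower', 'fire'] (min_width=13, slack=3)
Line 2: ['lion', 'tomato', 'do'] (min_width=14, slack=2)
Line 3: ['cat', 'be', 'bean', 'no'] (min_width=14, slack=2)
Line 4: ['box', 'red', 'support'] (min_width=15, slack=1)
Line 5: ['word', 'south', 'word'] (min_width=15, slack=1)
Line 6: ['or'] (min_width=2, slack=14)
Total lines: 6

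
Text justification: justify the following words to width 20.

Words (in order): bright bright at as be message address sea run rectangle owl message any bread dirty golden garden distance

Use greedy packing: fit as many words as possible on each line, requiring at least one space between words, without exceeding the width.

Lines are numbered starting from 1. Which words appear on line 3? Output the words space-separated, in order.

Line 1: ['bright', 'bright', 'at', 'as'] (min_width=19, slack=1)
Line 2: ['be', 'message', 'address'] (min_width=18, slack=2)
Line 3: ['sea', 'run', 'rectangle'] (min_width=17, slack=3)
Line 4: ['owl', 'message', 'any'] (min_width=15, slack=5)
Line 5: ['bread', 'dirty', 'golden'] (min_width=18, slack=2)
Line 6: ['garden', 'distance'] (min_width=15, slack=5)

Answer: sea run rectangle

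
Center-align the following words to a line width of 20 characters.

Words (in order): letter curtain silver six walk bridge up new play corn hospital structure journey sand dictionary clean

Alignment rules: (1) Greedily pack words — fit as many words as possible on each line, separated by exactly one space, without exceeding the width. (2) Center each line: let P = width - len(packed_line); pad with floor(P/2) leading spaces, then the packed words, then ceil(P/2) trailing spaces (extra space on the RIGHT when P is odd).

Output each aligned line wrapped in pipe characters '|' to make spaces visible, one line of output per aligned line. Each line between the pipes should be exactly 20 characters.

Line 1: ['letter', 'curtain'] (min_width=14, slack=6)
Line 2: ['silver', 'six', 'walk'] (min_width=15, slack=5)
Line 3: ['bridge', 'up', 'new', 'play'] (min_width=18, slack=2)
Line 4: ['corn', 'hospital'] (min_width=13, slack=7)
Line 5: ['structure', 'journey'] (min_width=17, slack=3)
Line 6: ['sand', 'dictionary'] (min_width=15, slack=5)
Line 7: ['clean'] (min_width=5, slack=15)

Answer: |   letter curtain   |
|  silver six walk   |
| bridge up new play |
|   corn hospital    |
| structure journey  |
|  sand dictionary   |
|       clean        |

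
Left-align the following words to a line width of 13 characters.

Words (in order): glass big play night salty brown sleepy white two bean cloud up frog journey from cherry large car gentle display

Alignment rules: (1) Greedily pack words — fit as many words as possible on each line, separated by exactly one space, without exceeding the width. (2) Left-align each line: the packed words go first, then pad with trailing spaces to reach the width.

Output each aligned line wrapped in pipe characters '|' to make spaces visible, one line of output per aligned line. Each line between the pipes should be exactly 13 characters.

Line 1: ['glass', 'big'] (min_width=9, slack=4)
Line 2: ['play', 'night'] (min_width=10, slack=3)
Line 3: ['salty', 'brown'] (min_width=11, slack=2)
Line 4: ['sleepy', 'white'] (min_width=12, slack=1)
Line 5: ['two', 'bean'] (min_width=8, slack=5)
Line 6: ['cloud', 'up', 'frog'] (min_width=13, slack=0)
Line 7: ['journey', 'from'] (min_width=12, slack=1)
Line 8: ['cherry', 'large'] (min_width=12, slack=1)
Line 9: ['car', 'gentle'] (min_width=10, slack=3)
Line 10: ['display'] (min_width=7, slack=6)

Answer: |glass big    |
|play night   |
|salty brown  |
|sleepy white |
|two bean     |
|cloud up frog|
|journey from |
|cherry large |
|car gentle   |
|display      |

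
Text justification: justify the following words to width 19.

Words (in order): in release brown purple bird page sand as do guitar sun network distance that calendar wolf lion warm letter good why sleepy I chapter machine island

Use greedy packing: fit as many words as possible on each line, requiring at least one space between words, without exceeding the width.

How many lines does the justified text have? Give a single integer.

Line 1: ['in', 'release', 'brown'] (min_width=16, slack=3)
Line 2: ['purple', 'bird', 'page'] (min_width=16, slack=3)
Line 3: ['sand', 'as', 'do', 'guitar'] (min_width=17, slack=2)
Line 4: ['sun', 'network'] (min_width=11, slack=8)
Line 5: ['distance', 'that'] (min_width=13, slack=6)
Line 6: ['calendar', 'wolf', 'lion'] (min_width=18, slack=1)
Line 7: ['warm', 'letter', 'good'] (min_width=16, slack=3)
Line 8: ['why', 'sleepy', 'I'] (min_width=12, slack=7)
Line 9: ['chapter', 'machine'] (min_width=15, slack=4)
Line 10: ['island'] (min_width=6, slack=13)
Total lines: 10

Answer: 10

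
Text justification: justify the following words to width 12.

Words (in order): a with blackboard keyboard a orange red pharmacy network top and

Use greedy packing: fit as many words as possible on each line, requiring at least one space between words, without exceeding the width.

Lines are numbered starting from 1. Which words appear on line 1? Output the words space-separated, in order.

Answer: a with

Derivation:
Line 1: ['a', 'with'] (min_width=6, slack=6)
Line 2: ['blackboard'] (min_width=10, slack=2)
Line 3: ['keyboard', 'a'] (min_width=10, slack=2)
Line 4: ['orange', 'red'] (min_width=10, slack=2)
Line 5: ['pharmacy'] (min_width=8, slack=4)
Line 6: ['network', 'top'] (min_width=11, slack=1)
Line 7: ['and'] (min_width=3, slack=9)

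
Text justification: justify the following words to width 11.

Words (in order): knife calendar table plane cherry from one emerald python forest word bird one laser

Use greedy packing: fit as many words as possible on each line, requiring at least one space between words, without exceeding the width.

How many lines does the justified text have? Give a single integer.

Line 1: ['knife'] (min_width=5, slack=6)
Line 2: ['calendar'] (min_width=8, slack=3)
Line 3: ['table', 'plane'] (min_width=11, slack=0)
Line 4: ['cherry', 'from'] (min_width=11, slack=0)
Line 5: ['one', 'emerald'] (min_width=11, slack=0)
Line 6: ['python'] (min_width=6, slack=5)
Line 7: ['forest', 'word'] (min_width=11, slack=0)
Line 8: ['bird', 'one'] (min_width=8, slack=3)
Line 9: ['laser'] (min_width=5, slack=6)
Total lines: 9

Answer: 9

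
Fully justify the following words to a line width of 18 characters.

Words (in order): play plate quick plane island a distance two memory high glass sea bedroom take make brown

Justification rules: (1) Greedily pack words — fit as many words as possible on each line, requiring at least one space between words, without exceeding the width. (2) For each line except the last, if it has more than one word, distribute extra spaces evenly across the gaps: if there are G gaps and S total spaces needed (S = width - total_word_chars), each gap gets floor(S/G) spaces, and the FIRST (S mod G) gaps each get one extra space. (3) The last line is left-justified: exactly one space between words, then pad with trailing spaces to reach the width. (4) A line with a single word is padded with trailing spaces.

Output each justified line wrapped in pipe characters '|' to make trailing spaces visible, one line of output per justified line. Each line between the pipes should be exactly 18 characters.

Line 1: ['play', 'plate', 'quick'] (min_width=16, slack=2)
Line 2: ['plane', 'island', 'a'] (min_width=14, slack=4)
Line 3: ['distance', 'two'] (min_width=12, slack=6)
Line 4: ['memory', 'high', 'glass'] (min_width=17, slack=1)
Line 5: ['sea', 'bedroom', 'take'] (min_width=16, slack=2)
Line 6: ['make', 'brown'] (min_width=10, slack=8)

Answer: |play  plate  quick|
|plane   island   a|
|distance       two|
|memory  high glass|
|sea  bedroom  take|
|make brown        |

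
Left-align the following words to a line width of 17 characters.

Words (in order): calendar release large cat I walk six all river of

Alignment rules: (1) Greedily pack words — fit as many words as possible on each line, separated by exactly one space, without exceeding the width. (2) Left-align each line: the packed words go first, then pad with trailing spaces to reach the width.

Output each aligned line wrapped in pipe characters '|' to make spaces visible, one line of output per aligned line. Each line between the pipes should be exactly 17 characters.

Answer: |calendar release |
|large cat I walk |
|six all river of |

Derivation:
Line 1: ['calendar', 'release'] (min_width=16, slack=1)
Line 2: ['large', 'cat', 'I', 'walk'] (min_width=16, slack=1)
Line 3: ['six', 'all', 'river', 'of'] (min_width=16, slack=1)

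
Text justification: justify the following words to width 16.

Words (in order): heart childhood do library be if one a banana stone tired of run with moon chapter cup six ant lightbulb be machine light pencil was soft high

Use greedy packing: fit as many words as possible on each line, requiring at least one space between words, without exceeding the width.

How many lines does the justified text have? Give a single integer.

Line 1: ['heart', 'childhood'] (min_width=15, slack=1)
Line 2: ['do', 'library', 'be', 'if'] (min_width=16, slack=0)
Line 3: ['one', 'a', 'banana'] (min_width=12, slack=4)
Line 4: ['stone', 'tired', 'of'] (min_width=14, slack=2)
Line 5: ['run', 'with', 'moon'] (min_width=13, slack=3)
Line 6: ['chapter', 'cup', 'six'] (min_width=15, slack=1)
Line 7: ['ant', 'lightbulb', 'be'] (min_width=16, slack=0)
Line 8: ['machine', 'light'] (min_width=13, slack=3)
Line 9: ['pencil', 'was', 'soft'] (min_width=15, slack=1)
Line 10: ['high'] (min_width=4, slack=12)
Total lines: 10

Answer: 10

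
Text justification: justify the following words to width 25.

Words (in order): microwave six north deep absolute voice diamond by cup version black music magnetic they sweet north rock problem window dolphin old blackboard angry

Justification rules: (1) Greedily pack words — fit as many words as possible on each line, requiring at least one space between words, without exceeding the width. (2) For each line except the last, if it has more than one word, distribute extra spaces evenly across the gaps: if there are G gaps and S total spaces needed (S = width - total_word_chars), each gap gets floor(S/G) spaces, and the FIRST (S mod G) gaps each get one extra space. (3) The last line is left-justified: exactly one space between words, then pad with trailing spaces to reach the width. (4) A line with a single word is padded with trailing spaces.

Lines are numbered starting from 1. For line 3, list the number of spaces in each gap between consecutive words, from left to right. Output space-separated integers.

Answer: 2 2 1

Derivation:
Line 1: ['microwave', 'six', 'north', 'deep'] (min_width=24, slack=1)
Line 2: ['absolute', 'voice', 'diamond', 'by'] (min_width=25, slack=0)
Line 3: ['cup', 'version', 'black', 'music'] (min_width=23, slack=2)
Line 4: ['magnetic', 'they', 'sweet', 'north'] (min_width=25, slack=0)
Line 5: ['rock', 'problem', 'window'] (min_width=19, slack=6)
Line 6: ['dolphin', 'old', 'blackboard'] (min_width=22, slack=3)
Line 7: ['angry'] (min_width=5, slack=20)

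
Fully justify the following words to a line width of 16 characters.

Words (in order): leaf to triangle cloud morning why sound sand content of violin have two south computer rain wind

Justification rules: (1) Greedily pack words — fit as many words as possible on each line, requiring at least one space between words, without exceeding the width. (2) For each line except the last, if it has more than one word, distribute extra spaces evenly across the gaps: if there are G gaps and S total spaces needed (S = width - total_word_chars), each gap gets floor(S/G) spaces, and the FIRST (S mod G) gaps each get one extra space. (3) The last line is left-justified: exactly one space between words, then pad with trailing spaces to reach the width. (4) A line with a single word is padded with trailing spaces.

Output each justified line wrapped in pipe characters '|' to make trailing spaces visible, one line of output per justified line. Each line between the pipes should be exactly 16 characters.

Answer: |leaf to triangle|
|cloud    morning|
|why  sound  sand|
|content       of|
|violin  have two|
|south   computer|
|rain wind       |

Derivation:
Line 1: ['leaf', 'to', 'triangle'] (min_width=16, slack=0)
Line 2: ['cloud', 'morning'] (min_width=13, slack=3)
Line 3: ['why', 'sound', 'sand'] (min_width=14, slack=2)
Line 4: ['content', 'of'] (min_width=10, slack=6)
Line 5: ['violin', 'have', 'two'] (min_width=15, slack=1)
Line 6: ['south', 'computer'] (min_width=14, slack=2)
Line 7: ['rain', 'wind'] (min_width=9, slack=7)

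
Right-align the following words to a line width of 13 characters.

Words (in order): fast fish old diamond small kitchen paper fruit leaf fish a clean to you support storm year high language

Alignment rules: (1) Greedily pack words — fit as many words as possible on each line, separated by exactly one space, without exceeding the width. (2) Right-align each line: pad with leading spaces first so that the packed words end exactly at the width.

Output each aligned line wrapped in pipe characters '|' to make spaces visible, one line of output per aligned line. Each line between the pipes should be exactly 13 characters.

Answer: |fast fish old|
|diamond small|
|kitchen paper|
|   fruit leaf|
| fish a clean|
|       to you|
|support storm|
|    year high|
|     language|

Derivation:
Line 1: ['fast', 'fish', 'old'] (min_width=13, slack=0)
Line 2: ['diamond', 'small'] (min_width=13, slack=0)
Line 3: ['kitchen', 'paper'] (min_width=13, slack=0)
Line 4: ['fruit', 'leaf'] (min_width=10, slack=3)
Line 5: ['fish', 'a', 'clean'] (min_width=12, slack=1)
Line 6: ['to', 'you'] (min_width=6, slack=7)
Line 7: ['support', 'storm'] (min_width=13, slack=0)
Line 8: ['year', 'high'] (min_width=9, slack=4)
Line 9: ['language'] (min_width=8, slack=5)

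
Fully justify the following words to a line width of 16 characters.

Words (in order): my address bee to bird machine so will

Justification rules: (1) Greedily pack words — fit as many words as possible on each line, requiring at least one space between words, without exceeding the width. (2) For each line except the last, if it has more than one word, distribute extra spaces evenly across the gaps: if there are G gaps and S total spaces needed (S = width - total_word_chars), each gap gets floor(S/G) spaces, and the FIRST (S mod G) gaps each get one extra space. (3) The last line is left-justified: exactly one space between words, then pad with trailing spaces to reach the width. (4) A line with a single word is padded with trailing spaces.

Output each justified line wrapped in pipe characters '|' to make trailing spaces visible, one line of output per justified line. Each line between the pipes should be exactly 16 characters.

Line 1: ['my', 'address', 'bee'] (min_width=14, slack=2)
Line 2: ['to', 'bird', 'machine'] (min_width=15, slack=1)
Line 3: ['so', 'will'] (min_width=7, slack=9)

Answer: |my  address  bee|
|to  bird machine|
|so will         |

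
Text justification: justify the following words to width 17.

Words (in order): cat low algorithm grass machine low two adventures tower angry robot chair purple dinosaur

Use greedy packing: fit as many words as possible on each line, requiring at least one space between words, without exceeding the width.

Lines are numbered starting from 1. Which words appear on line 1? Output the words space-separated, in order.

Line 1: ['cat', 'low', 'algorithm'] (min_width=17, slack=0)
Line 2: ['grass', 'machine', 'low'] (min_width=17, slack=0)
Line 3: ['two', 'adventures'] (min_width=14, slack=3)
Line 4: ['tower', 'angry', 'robot'] (min_width=17, slack=0)
Line 5: ['chair', 'purple'] (min_width=12, slack=5)
Line 6: ['dinosaur'] (min_width=8, slack=9)

Answer: cat low algorithm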